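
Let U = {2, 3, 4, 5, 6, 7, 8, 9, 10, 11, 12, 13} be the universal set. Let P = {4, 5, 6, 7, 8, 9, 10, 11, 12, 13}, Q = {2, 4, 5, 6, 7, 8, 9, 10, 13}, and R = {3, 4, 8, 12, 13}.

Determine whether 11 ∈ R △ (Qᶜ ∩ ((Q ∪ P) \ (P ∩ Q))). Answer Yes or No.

11 ∉ Q, so 11 ∈ Qᶜ
11 ∉ Q and 11 ∈ P, so 11 ∈ Q ∪ P
11 ∈ P and 11 ∉ Q, so 11 ∉ P ∩ Q
11 ∈ (Q ∪ P) and 11 ∉ (P ∩ Q), so 11 ∈ (Q ∪ P) \ (P ∩ Q)
11 ∈ Qᶜ and 11 ∈ ((Q ∪ P) \ (P ∩ Q)), so 11 ∈ Qᶜ ∩ ((Q ∪ P) \ (P ∩ Q))
11 ∉ R and 11 ∈ (Qᶜ ∩ ((Q ∪ P) \ (P ∩ Q))), so 11 ∈ R △ (Qᶜ ∩ ((Q ∪ P) \ (P ∩ Q)))

Yes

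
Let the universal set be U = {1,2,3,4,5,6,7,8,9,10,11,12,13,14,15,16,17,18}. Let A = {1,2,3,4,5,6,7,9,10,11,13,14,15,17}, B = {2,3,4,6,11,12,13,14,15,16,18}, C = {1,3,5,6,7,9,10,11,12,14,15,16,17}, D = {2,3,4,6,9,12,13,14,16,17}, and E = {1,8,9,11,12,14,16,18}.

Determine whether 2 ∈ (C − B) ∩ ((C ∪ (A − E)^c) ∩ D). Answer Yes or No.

No

2 ∉ C and 2 ∈ B, so 2 ∉ C − B
2 ∈ A and 2 ∉ E, so 2 ∈ A − E
2 ∉ (A − E)^c since 2 ∈ (A − E)
2 ∉ C and 2 ∉ (A − E)^c, so 2 ∉ C ∪ (A − E)^c
2 ∉ (C ∪ (A − E)^c) and 2 ∈ D, so 2 ∉ (C ∪ (A − E)^c) ∩ D
2 ∉ (C − B) and 2 ∉ ((C ∪ (A − E)^c) ∩ D), so 2 ∉ (C − B) ∩ ((C ∪ (A − E)^c) ∩ D)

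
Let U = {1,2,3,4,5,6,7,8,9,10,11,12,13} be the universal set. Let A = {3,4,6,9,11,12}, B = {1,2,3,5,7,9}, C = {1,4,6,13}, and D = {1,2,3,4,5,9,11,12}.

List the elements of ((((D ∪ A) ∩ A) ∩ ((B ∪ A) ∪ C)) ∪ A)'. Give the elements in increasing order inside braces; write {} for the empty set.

{1,2,5,7,8,10,13}

D ∪ A = {1,2,3,4,5,6,9,11,12}
(D ∪ A) ∩ A = {3,4,6,9,11,12}
B ∪ A = {1,2,3,4,5,6,7,9,11,12}
(B ∪ A) ∪ C = {1,2,3,4,5,6,7,9,11,12,13}
((D ∪ A) ∩ A) ∩ ((B ∪ A) ∪ C) = {3,4,6,9,11,12}
(((D ∪ A) ∩ A) ∩ ((B ∪ A) ∪ C)) ∪ A = {3,4,6,9,11,12}
((((D ∪ A) ∩ A) ∩ ((B ∪ A) ∪ C)) ∪ A)' = {1,2,5,7,8,10,13}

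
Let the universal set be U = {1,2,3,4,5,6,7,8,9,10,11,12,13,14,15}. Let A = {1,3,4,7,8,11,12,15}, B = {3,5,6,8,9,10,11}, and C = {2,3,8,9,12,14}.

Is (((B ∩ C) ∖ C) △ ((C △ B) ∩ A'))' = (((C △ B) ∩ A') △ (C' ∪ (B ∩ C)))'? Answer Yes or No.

No

B ∩ C = {3,8,9}
(B ∩ C) ∖ C = {}
C △ B = {2,5,6,10,11,12,14}
A' = {2,5,6,9,10,13,14}
(C △ B) ∩ A' = {2,5,6,10,14}
((B ∩ C) ∖ C) △ ((C △ B) ∩ A') = {2,5,6,10,14}
(((B ∩ C) ∖ C) △ ((C △ B) ∩ A'))' = {1,3,4,7,8,9,11,12,13,15}
C' = {1,4,5,6,7,10,11,13,15}
C' ∪ (B ∩ C) = {1,3,4,5,6,7,8,9,10,11,13,15}
((C △ B) ∩ A') △ (C' ∪ (B ∩ C)) = {1,2,3,4,7,8,9,11,13,14,15}
(((C △ B) ∩ A') △ (C' ∪ (B ∩ C)))' = {5,6,10,12}
1 ∈ (((B ∩ C) ∖ C) △ ((C △ B) ∩ A'))' but 1 ∉ (((C △ B) ∩ A') △ (C' ∪ (B ∩ C)))', so they differ.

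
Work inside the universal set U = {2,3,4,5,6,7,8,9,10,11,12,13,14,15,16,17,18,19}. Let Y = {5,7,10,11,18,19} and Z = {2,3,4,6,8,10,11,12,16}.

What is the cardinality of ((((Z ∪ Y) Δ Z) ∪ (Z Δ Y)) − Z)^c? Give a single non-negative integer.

14

Z ∪ Y = {2,3,4,5,6,7,8,10,11,12,16,18,19}
(Z ∪ Y) Δ Z = {5,7,18,19}
Z Δ Y = {2,3,4,5,6,7,8,12,16,18,19}
((Z ∪ Y) Δ Z) ∪ (Z Δ Y) = {2,3,4,5,6,7,8,12,16,18,19}
(((Z ∪ Y) Δ Z) ∪ (Z Δ Y)) − Z = {5,7,18,19}
((((Z ∪ Y) Δ Z) ∪ (Z Δ Y)) − Z)^c = {2,3,4,6,8,9,10,11,12,13,14,15,16,17}
|((((Z ∪ Y) Δ Z) ∪ (Z Δ Y)) − Z)^c| = 14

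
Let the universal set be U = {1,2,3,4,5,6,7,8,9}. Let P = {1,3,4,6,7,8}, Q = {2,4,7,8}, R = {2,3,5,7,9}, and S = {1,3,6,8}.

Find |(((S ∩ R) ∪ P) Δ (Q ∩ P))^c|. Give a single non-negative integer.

6

S ∩ R = {3}
(S ∩ R) ∪ P = {1,3,4,6,7,8}
Q ∩ P = {4,7,8}
((S ∩ R) ∪ P) Δ (Q ∩ P) = {1,3,6}
(((S ∩ R) ∪ P) Δ (Q ∩ P))^c = {2,4,5,7,8,9}
|(((S ∩ R) ∪ P) Δ (Q ∩ P))^c| = 6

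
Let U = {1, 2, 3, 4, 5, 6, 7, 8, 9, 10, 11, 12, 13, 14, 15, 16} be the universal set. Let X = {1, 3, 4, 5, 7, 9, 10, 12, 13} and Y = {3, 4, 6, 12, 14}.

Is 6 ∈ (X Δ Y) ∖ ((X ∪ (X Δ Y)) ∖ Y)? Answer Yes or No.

Yes

6 ∉ X and 6 ∈ Y, so 6 ∈ X Δ Y
6 ∉ X and 6 ∈ Y, so 6 ∈ X Δ Y
6 ∉ X and 6 ∈ (X Δ Y), so 6 ∈ X ∪ (X Δ Y)
6 ∈ (X ∪ (X Δ Y)) and 6 ∈ Y, so 6 ∉ (X ∪ (X Δ Y)) ∖ Y
6 ∈ (X Δ Y) and 6 ∉ ((X ∪ (X Δ Y)) ∖ Y), so 6 ∈ (X Δ Y) ∖ ((X ∪ (X Δ Y)) ∖ Y)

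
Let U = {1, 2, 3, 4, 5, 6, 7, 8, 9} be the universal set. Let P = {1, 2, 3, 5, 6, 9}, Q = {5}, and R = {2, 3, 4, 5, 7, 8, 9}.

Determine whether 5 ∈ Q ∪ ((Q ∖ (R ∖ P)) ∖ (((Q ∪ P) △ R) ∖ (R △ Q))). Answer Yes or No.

Yes

5 ∈ R and 5 ∈ P, so 5 ∉ R ∖ P
5 ∈ Q and 5 ∉ (R ∖ P), so 5 ∈ Q ∖ (R ∖ P)
5 ∈ Q and 5 ∈ P, so 5 ∈ Q ∪ P
5 ∈ (Q ∪ P) and 5 ∈ R, so 5 ∉ (Q ∪ P) △ R
5 ∈ R and 5 ∈ Q, so 5 ∉ R △ Q
5 ∉ ((Q ∪ P) △ R) and 5 ∉ (R △ Q), so 5 ∉ ((Q ∪ P) △ R) ∖ (R △ Q)
5 ∈ (Q ∖ (R ∖ P)) and 5 ∉ (((Q ∪ P) △ R) ∖ (R △ Q)), so 5 ∈ (Q ∖ (R ∖ P)) ∖ (((Q ∪ P) △ R) ∖ (R △ Q))
5 ∈ Q and 5 ∈ ((Q ∖ (R ∖ P)) ∖ (((Q ∪ P) △ R) ∖ (R △ Q))), so 5 ∈ Q ∪ ((Q ∖ (R ∖ P)) ∖ (((Q ∪ P) △ R) ∖ (R △ Q)))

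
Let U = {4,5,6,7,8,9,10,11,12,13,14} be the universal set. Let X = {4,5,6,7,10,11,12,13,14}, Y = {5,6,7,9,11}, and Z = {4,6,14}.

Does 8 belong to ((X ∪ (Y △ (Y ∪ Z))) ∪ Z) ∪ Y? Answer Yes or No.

8 ∉ Y and 8 ∉ Z, so 8 ∉ Y ∪ Z
8 ∉ Y and 8 ∉ (Y ∪ Z), so 8 ∉ Y △ (Y ∪ Z)
8 ∉ X and 8 ∉ (Y △ (Y ∪ Z)), so 8 ∉ X ∪ (Y △ (Y ∪ Z))
8 ∉ (X ∪ (Y △ (Y ∪ Z))) and 8 ∉ Z, so 8 ∉ (X ∪ (Y △ (Y ∪ Z))) ∪ Z
8 ∉ ((X ∪ (Y △ (Y ∪ Z))) ∪ Z) and 8 ∉ Y, so 8 ∉ ((X ∪ (Y △ (Y ∪ Z))) ∪ Z) ∪ Y

No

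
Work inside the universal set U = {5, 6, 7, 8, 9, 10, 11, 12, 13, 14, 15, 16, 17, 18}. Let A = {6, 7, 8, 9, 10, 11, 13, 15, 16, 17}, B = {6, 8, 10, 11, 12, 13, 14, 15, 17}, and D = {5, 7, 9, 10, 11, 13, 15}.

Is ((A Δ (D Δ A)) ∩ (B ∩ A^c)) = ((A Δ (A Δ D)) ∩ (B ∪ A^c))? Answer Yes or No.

No

D Δ A = {5, 6, 8, 16, 17}
A Δ (D Δ A) = {5, 7, 9, 10, 11, 13, 15}
A^c = {5, 12, 14, 18}
B ∩ A^c = {12, 14}
(A Δ (D Δ A)) ∩ (B ∩ A^c) = {}
A Δ D = {5, 6, 8, 16, 17}
A Δ (A Δ D) = {5, 7, 9, 10, 11, 13, 15}
B ∪ A^c = {5, 6, 8, 10, 11, 12, 13, 14, 15, 17, 18}
(A Δ (A Δ D)) ∩ (B ∪ A^c) = {5, 10, 11, 13, 15}
5 ∈ (A Δ (A Δ D)) ∩ (B ∪ A^c) but 5 ∉ (A Δ (D Δ A)) ∩ (B ∩ A^c), so they differ.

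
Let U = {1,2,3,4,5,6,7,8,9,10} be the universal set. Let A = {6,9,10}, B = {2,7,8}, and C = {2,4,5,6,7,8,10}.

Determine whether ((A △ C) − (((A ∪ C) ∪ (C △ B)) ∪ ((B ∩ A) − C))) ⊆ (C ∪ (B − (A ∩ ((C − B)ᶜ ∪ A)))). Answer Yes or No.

A △ C = {2,4,5,7,8,9}
A ∪ C = {2,4,5,6,7,8,9,10}
C △ B = {4,5,6,10}
(A ∪ C) ∪ (C △ B) = {2,4,5,6,7,8,9,10}
B ∩ A = {}
(B ∩ A) − C = {}
((A ∪ C) ∪ (C △ B)) ∪ ((B ∩ A) − C) = {2,4,5,6,7,8,9,10}
(A △ C) − (((A ∪ C) ∪ (C △ B)) ∪ ((B ∩ A) − C)) = {}
C − B = {4,5,6,10}
(C − B)ᶜ = {1,2,3,7,8,9}
(C − B)ᶜ ∪ A = {1,2,3,6,7,8,9,10}
A ∩ ((C − B)ᶜ ∪ A) = {6,9,10}
B − (A ∩ ((C − B)ᶜ ∪ A)) = {2,7,8}
C ∪ (B − (A ∩ ((C − B)ᶜ ∪ A))) = {2,4,5,6,7,8,10}
Every element of {} is in {2,4,5,6,7,8,10}, so (A △ C) − (((A ∪ C) ∪ (C △ B)) ∪ ((B ∩ A) − C)) ⊆ C ∪ (B − (A ∩ ((C − B)ᶜ ∪ A))).

Yes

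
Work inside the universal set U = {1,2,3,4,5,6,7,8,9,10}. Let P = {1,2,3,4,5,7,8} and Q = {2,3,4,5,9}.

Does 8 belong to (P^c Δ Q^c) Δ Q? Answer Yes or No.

Yes

8 ∈ P, so 8 ∉ P^c
8 ∉ Q, so 8 ∈ Q^c
8 ∉ P^c and 8 ∈ Q^c, so 8 ∈ P^c Δ Q^c
8 ∈ (P^c Δ Q^c) and 8 ∉ Q, so 8 ∈ (P^c Δ Q^c) Δ Q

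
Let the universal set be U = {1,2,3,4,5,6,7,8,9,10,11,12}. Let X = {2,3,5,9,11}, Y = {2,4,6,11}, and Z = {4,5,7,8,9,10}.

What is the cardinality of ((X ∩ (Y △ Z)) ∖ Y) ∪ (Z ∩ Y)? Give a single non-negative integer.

Y △ Z = {2,5,6,7,8,9,10,11}
X ∩ (Y △ Z) = {2,5,9,11}
(X ∩ (Y △ Z)) ∖ Y = {5,9}
Z ∩ Y = {4}
((X ∩ (Y △ Z)) ∖ Y) ∪ (Z ∩ Y) = {4,5,9}
|((X ∩ (Y △ Z)) ∖ Y) ∪ (Z ∩ Y)| = 3

3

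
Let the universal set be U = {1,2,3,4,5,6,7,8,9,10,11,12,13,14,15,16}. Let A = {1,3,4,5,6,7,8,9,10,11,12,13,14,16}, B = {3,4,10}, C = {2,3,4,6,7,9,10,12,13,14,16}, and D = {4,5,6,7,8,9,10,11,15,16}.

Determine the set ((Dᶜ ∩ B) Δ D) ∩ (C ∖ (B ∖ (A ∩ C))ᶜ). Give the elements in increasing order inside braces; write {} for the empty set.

{}

Dᶜ = {1,2,3,12,13,14}
Dᶜ ∩ B = {3}
(Dᶜ ∩ B) Δ D = {3,4,5,6,7,8,9,10,11,15,16}
A ∩ C = {3,4,6,7,9,10,12,13,14,16}
B ∖ (A ∩ C) = {}
(B ∖ (A ∩ C))ᶜ = {1,2,3,4,5,6,7,8,9,10,11,12,13,14,15,16}
C ∖ (B ∖ (A ∩ C))ᶜ = {}
((Dᶜ ∩ B) Δ D) ∩ (C ∖ (B ∖ (A ∩ C))ᶜ) = {}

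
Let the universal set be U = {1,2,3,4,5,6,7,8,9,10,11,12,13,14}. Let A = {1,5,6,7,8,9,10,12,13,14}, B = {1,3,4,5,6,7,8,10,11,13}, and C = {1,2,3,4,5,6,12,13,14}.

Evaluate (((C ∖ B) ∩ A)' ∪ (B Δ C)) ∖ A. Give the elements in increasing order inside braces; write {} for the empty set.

C ∖ B = {2,12,14}
(C ∖ B) ∩ A = {12,14}
((C ∖ B) ∩ A)' = {1,2,3,4,5,6,7,8,9,10,11,13}
B Δ C = {2,7,8,10,11,12,14}
((C ∖ B) ∩ A)' ∪ (B Δ C) = {1,2,3,4,5,6,7,8,9,10,11,12,13,14}
(((C ∖ B) ∩ A)' ∪ (B Δ C)) ∖ A = {2,3,4,11}

{2,3,4,11}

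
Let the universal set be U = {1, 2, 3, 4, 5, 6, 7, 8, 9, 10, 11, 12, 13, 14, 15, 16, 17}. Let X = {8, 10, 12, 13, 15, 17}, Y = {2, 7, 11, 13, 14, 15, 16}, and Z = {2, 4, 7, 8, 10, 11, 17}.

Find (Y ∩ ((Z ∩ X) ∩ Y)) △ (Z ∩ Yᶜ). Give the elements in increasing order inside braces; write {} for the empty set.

{4, 8, 10, 17}

Z ∩ X = {8, 10, 17}
(Z ∩ X) ∩ Y = {}
Y ∩ ((Z ∩ X) ∩ Y) = {}
Yᶜ = {1, 3, 4, 5, 6, 8, 9, 10, 12, 17}
Z ∩ Yᶜ = {4, 8, 10, 17}
(Y ∩ ((Z ∩ X) ∩ Y)) △ (Z ∩ Yᶜ) = {4, 8, 10, 17}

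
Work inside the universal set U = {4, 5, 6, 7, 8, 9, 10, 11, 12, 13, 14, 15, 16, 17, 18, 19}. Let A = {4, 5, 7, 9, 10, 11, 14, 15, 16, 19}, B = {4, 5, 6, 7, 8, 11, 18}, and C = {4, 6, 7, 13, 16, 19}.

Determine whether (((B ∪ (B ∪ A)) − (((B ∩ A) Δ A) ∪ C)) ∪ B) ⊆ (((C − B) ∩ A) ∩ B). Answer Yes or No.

No

B ∪ A = {4, 5, 6, 7, 8, 9, 10, 11, 14, 15, 16, 18, 19}
B ∪ (B ∪ A) = {4, 5, 6, 7, 8, 9, 10, 11, 14, 15, 16, 18, 19}
B ∩ A = {4, 5, 7, 11}
(B ∩ A) Δ A = {9, 10, 14, 15, 16, 19}
((B ∩ A) Δ A) ∪ C = {4, 6, 7, 9, 10, 13, 14, 15, 16, 19}
(B ∪ (B ∪ A)) − (((B ∩ A) Δ A) ∪ C) = {5, 8, 11, 18}
((B ∪ (B ∪ A)) − (((B ∩ A) Δ A) ∪ C)) ∪ B = {4, 5, 6, 7, 8, 11, 18}
C − B = {13, 16, 19}
(C − B) ∩ A = {16, 19}
((C − B) ∩ A) ∩ B = {}
4 ∈ ((B ∪ (B ∪ A)) − (((B ∩ A) Δ A) ∪ C)) ∪ B but 4 ∉ ((C − B) ∩ A) ∩ B, so the inclusion fails.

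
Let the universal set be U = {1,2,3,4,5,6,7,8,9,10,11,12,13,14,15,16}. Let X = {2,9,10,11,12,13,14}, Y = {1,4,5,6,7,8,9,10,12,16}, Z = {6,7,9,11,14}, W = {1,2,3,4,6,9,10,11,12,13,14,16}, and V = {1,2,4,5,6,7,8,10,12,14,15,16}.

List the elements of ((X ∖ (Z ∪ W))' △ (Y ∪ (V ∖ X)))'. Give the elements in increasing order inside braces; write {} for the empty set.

{1,4,5,6,7,8,9,10,12,15,16}

Z ∪ W = {1,2,3,4,6,7,9,10,11,12,13,14,16}
X ∖ (Z ∪ W) = {}
(X ∖ (Z ∪ W))' = {1,2,3,4,5,6,7,8,9,10,11,12,13,14,15,16}
V ∖ X = {1,4,5,6,7,8,15,16}
Y ∪ (V ∖ X) = {1,4,5,6,7,8,9,10,12,15,16}
(X ∖ (Z ∪ W))' △ (Y ∪ (V ∖ X)) = {2,3,11,13,14}
((X ∖ (Z ∪ W))' △ (Y ∪ (V ∖ X)))' = {1,4,5,6,7,8,9,10,12,15,16}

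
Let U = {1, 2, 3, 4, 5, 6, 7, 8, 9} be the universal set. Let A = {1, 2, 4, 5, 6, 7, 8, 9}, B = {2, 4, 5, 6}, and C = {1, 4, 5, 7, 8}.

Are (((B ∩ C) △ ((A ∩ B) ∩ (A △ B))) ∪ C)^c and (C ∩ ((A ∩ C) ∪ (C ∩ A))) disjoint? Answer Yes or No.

Yes

B ∩ C = {4, 5}
A ∩ B = {2, 4, 5, 6}
A △ B = {1, 7, 8, 9}
(A ∩ B) ∩ (A △ B) = {}
(B ∩ C) △ ((A ∩ B) ∩ (A △ B)) = {4, 5}
((B ∩ C) △ ((A ∩ B) ∩ (A △ B))) ∪ C = {1, 4, 5, 7, 8}
(((B ∩ C) △ ((A ∩ B) ∩ (A △ B))) ∪ C)^c = {2, 3, 6, 9}
A ∩ C = {1, 4, 5, 7, 8}
C ∩ A = {1, 4, 5, 7, 8}
(A ∩ C) ∪ (C ∩ A) = {1, 4, 5, 7, 8}
C ∩ ((A ∩ C) ∪ (C ∩ A)) = {1, 4, 5, 7, 8}
{2, 3, 6, 9} and {1, 4, 5, 7, 8} share no elements.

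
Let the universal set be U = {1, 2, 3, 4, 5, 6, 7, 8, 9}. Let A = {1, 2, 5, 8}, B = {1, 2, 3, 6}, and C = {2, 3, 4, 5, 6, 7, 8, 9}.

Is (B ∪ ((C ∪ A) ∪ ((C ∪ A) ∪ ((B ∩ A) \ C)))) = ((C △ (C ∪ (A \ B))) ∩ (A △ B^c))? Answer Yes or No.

C ∪ A = {1, 2, 3, 4, 5, 6, 7, 8, 9}
B ∩ A = {1, 2}
(B ∩ A) \ C = {1}
(C ∪ A) ∪ ((B ∩ A) \ C) = {1, 2, 3, 4, 5, 6, 7, 8, 9}
(C ∪ A) ∪ ((C ∪ A) ∪ ((B ∩ A) \ C)) = {1, 2, 3, 4, 5, 6, 7, 8, 9}
B ∪ ((C ∪ A) ∪ ((C ∪ A) ∪ ((B ∩ A) \ C))) = {1, 2, 3, 4, 5, 6, 7, 8, 9}
A \ B = {5, 8}
C ∪ (A \ B) = {2, 3, 4, 5, 6, 7, 8, 9}
C △ (C ∪ (A \ B)) = {}
B^c = {4, 5, 7, 8, 9}
A △ B^c = {1, 2, 4, 7, 9}
(C △ (C ∪ (A \ B))) ∩ (A △ B^c) = {}
1 ∈ B ∪ ((C ∪ A) ∪ ((C ∪ A) ∪ ((B ∩ A) \ C))) but 1 ∉ (C △ (C ∪ (A \ B))) ∩ (A △ B^c), so they differ.

No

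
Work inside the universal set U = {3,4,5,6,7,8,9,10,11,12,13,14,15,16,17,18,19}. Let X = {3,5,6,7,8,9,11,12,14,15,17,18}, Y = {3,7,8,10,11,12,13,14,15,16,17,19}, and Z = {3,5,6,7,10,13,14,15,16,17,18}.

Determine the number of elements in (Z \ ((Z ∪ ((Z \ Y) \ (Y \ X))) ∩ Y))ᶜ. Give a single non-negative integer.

Z \ Y = {5,6,18}
Y \ X = {10,13,16,19}
(Z \ Y) \ (Y \ X) = {5,6,18}
Z ∪ ((Z \ Y) \ (Y \ X)) = {3,5,6,7,10,13,14,15,16,17,18}
(Z ∪ ((Z \ Y) \ (Y \ X))) ∩ Y = {3,7,10,13,14,15,16,17}
Z \ ((Z ∪ ((Z \ Y) \ (Y \ X))) ∩ Y) = {5,6,18}
(Z \ ((Z ∪ ((Z \ Y) \ (Y \ X))) ∩ Y))ᶜ = {3,4,7,8,9,10,11,12,13,14,15,16,17,19}
|(Z \ ((Z ∪ ((Z \ Y) \ (Y \ X))) ∩ Y))ᶜ| = 14

14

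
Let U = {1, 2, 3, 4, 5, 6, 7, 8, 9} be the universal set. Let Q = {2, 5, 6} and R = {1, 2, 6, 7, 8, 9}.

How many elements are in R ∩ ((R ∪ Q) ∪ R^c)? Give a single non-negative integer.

6

R ∪ Q = {1, 2, 5, 6, 7, 8, 9}
R^c = {3, 4, 5}
(R ∪ Q) ∪ R^c = {1, 2, 3, 4, 5, 6, 7, 8, 9}
R ∩ ((R ∪ Q) ∪ R^c) = {1, 2, 6, 7, 8, 9}
|R ∩ ((R ∪ Q) ∪ R^c)| = 6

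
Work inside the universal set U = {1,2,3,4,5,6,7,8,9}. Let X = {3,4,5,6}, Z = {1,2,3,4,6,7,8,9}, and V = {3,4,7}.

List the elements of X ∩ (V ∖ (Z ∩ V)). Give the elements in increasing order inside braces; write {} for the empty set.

{}

Z ∩ V = {3,4,7}
V ∖ (Z ∩ V) = {}
X ∩ (V ∖ (Z ∩ V)) = {}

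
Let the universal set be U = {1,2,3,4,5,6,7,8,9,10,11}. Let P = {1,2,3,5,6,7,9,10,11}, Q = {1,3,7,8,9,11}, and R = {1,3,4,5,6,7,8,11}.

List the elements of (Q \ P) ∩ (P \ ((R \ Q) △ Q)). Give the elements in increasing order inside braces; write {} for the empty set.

{}

Q \ P = {8}
R \ Q = {4,5,6}
(R \ Q) △ Q = {1,3,4,5,6,7,8,9,11}
P \ ((R \ Q) △ Q) = {2,10}
(Q \ P) ∩ (P \ ((R \ Q) △ Q)) = {}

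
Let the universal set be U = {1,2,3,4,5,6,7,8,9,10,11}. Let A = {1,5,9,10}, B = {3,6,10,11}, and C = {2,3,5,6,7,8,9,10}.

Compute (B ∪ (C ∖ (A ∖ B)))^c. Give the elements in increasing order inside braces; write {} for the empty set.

{1,4,5,9}

A ∖ B = {1,5,9}
C ∖ (A ∖ B) = {2,3,6,7,8,10}
B ∪ (C ∖ (A ∖ B)) = {2,3,6,7,8,10,11}
(B ∪ (C ∖ (A ∖ B)))^c = {1,4,5,9}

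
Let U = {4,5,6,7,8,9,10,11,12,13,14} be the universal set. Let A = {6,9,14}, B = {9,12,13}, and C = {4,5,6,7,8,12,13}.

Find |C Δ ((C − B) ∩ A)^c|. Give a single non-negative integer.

C − B = {4,5,6,7,8}
(C − B) ∩ A = {6}
((C − B) ∩ A)^c = {4,5,7,8,9,10,11,12,13,14}
C Δ ((C − B) ∩ A)^c = {6,9,10,11,14}
|C Δ ((C − B) ∩ A)^c| = 5

5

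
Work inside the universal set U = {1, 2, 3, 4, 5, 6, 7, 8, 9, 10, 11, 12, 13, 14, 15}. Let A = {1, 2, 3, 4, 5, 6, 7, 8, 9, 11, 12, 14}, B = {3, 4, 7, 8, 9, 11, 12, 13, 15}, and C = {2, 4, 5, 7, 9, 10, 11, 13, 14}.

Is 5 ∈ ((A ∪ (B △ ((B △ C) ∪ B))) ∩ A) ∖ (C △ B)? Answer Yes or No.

No

5 ∉ B and 5 ∈ C, so 5 ∈ B △ C
5 ∈ (B △ C) and 5 ∉ B, so 5 ∈ (B △ C) ∪ B
5 ∉ B and 5 ∈ ((B △ C) ∪ B), so 5 ∈ B △ ((B △ C) ∪ B)
5 ∈ A and 5 ∈ (B △ ((B △ C) ∪ B)), so 5 ∈ A ∪ (B △ ((B △ C) ∪ B))
5 ∈ (A ∪ (B △ ((B △ C) ∪ B))) and 5 ∈ A, so 5 ∈ (A ∪ (B △ ((B △ C) ∪ B))) ∩ A
5 ∈ C and 5 ∉ B, so 5 ∈ C △ B
5 ∈ ((A ∪ (B △ ((B △ C) ∪ B))) ∩ A) and 5 ∈ (C △ B), so 5 ∉ ((A ∪ (B △ ((B △ C) ∪ B))) ∩ A) ∖ (C △ B)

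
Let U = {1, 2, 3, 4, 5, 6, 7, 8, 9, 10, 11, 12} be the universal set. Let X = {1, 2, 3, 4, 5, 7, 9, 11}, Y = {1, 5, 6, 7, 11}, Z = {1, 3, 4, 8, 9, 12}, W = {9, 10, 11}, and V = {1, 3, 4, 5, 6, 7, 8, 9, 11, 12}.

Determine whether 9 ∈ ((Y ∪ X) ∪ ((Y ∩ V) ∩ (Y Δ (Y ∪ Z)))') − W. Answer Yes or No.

9 ∉ Y and 9 ∈ X, so 9 ∈ Y ∪ X
9 ∉ Y and 9 ∈ V, so 9 ∉ Y ∩ V
9 ∉ Y and 9 ∈ Z, so 9 ∈ Y ∪ Z
9 ∉ Y and 9 ∈ (Y ∪ Z), so 9 ∈ Y Δ (Y ∪ Z)
9 ∉ (Y ∩ V) and 9 ∈ (Y Δ (Y ∪ Z)), so 9 ∉ (Y ∩ V) ∩ (Y Δ (Y ∪ Z))
9 ∈ ((Y ∩ V) ∩ (Y Δ (Y ∪ Z)))' since 9 ∉ ((Y ∩ V) ∩ (Y Δ (Y ∪ Z)))
9 ∈ (Y ∪ X) and 9 ∈ ((Y ∩ V) ∩ (Y Δ (Y ∪ Z)))', so 9 ∈ (Y ∪ X) ∪ ((Y ∩ V) ∩ (Y Δ (Y ∪ Z)))'
9 ∈ ((Y ∪ X) ∪ ((Y ∩ V) ∩ (Y Δ (Y ∪ Z)))') and 9 ∈ W, so 9 ∉ ((Y ∪ X) ∪ ((Y ∩ V) ∩ (Y Δ (Y ∪ Z)))') − W

No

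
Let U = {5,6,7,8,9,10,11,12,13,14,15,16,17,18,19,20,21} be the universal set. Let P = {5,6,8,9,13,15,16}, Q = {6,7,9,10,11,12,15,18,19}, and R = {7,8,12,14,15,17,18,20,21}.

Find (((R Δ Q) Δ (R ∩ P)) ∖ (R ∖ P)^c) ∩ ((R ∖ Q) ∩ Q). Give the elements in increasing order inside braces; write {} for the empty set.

R Δ Q = {6,8,9,10,11,14,17,19,20,21}
R ∩ P = {8,15}
(R Δ Q) Δ (R ∩ P) = {6,9,10,11,14,15,17,19,20,21}
R ∖ P = {7,12,14,17,18,20,21}
(R ∖ P)^c = {5,6,8,9,10,11,13,15,16,19}
((R Δ Q) Δ (R ∩ P)) ∖ (R ∖ P)^c = {14,17,20,21}
R ∖ Q = {8,14,17,20,21}
(R ∖ Q) ∩ Q = {}
(((R Δ Q) Δ (R ∩ P)) ∖ (R ∖ P)^c) ∩ ((R ∖ Q) ∩ Q) = {}

{}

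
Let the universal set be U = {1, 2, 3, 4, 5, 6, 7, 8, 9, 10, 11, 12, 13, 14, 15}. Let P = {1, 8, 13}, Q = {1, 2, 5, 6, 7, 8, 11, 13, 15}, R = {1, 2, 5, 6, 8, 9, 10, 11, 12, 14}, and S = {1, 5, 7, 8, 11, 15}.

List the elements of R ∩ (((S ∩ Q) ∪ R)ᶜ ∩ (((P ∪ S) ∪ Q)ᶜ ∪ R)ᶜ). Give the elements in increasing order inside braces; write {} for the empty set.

{}

S ∩ Q = {1, 5, 7, 8, 11, 15}
(S ∩ Q) ∪ R = {1, 2, 5, 6, 7, 8, 9, 10, 11, 12, 14, 15}
((S ∩ Q) ∪ R)ᶜ = {3, 4, 13}
P ∪ S = {1, 5, 7, 8, 11, 13, 15}
(P ∪ S) ∪ Q = {1, 2, 5, 6, 7, 8, 11, 13, 15}
((P ∪ S) ∪ Q)ᶜ = {3, 4, 9, 10, 12, 14}
((P ∪ S) ∪ Q)ᶜ ∪ R = {1, 2, 3, 4, 5, 6, 8, 9, 10, 11, 12, 14}
(((P ∪ S) ∪ Q)ᶜ ∪ R)ᶜ = {7, 13, 15}
((S ∩ Q) ∪ R)ᶜ ∩ (((P ∪ S) ∪ Q)ᶜ ∪ R)ᶜ = {13}
R ∩ (((S ∩ Q) ∪ R)ᶜ ∩ (((P ∪ S) ∪ Q)ᶜ ∪ R)ᶜ) = {}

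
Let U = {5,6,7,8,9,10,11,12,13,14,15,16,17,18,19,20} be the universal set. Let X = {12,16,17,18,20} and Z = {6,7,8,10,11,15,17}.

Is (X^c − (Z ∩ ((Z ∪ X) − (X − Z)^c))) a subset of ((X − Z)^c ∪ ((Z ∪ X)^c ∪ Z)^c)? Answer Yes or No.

Yes

X^c = {5,6,7,8,9,10,11,13,14,15,19}
Z ∪ X = {6,7,8,10,11,12,15,16,17,18,20}
X − Z = {12,16,18,20}
(X − Z)^c = {5,6,7,8,9,10,11,13,14,15,17,19}
(Z ∪ X) − (X − Z)^c = {12,16,18,20}
Z ∩ ((Z ∪ X) − (X − Z)^c) = {}
X^c − (Z ∩ ((Z ∪ X) − (X − Z)^c)) = {5,6,7,8,9,10,11,13,14,15,19}
(Z ∪ X)^c = {5,9,13,14,19}
(Z ∪ X)^c ∪ Z = {5,6,7,8,9,10,11,13,14,15,17,19}
((Z ∪ X)^c ∪ Z)^c = {12,16,18,20}
(X − Z)^c ∪ ((Z ∪ X)^c ∪ Z)^c = {5,6,7,8,9,10,11,12,13,14,15,16,17,18,19,20}
Every element of {5,6,7,8,9,10,11,13,14,15,19} is in {5,6,7,8,9,10,11,12,13,14,15,16,17,18,19,20}, so X^c − (Z ∩ ((Z ∪ X) − (X − Z)^c)) ⊆ (X − Z)^c ∪ ((Z ∪ X)^c ∪ Z)^c.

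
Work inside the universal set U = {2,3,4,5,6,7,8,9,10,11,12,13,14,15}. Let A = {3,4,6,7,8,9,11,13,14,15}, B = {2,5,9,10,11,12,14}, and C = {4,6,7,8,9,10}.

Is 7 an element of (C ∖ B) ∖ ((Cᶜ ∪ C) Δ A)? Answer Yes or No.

7 ∈ C and 7 ∉ B, so 7 ∈ C ∖ B
7 ∈ C, so 7 ∉ Cᶜ
7 ∉ Cᶜ and 7 ∈ C, so 7 ∈ Cᶜ ∪ C
7 ∈ (Cᶜ ∪ C) and 7 ∈ A, so 7 ∉ (Cᶜ ∪ C) Δ A
7 ∈ (C ∖ B) and 7 ∉ ((Cᶜ ∪ C) Δ A), so 7 ∈ (C ∖ B) ∖ ((Cᶜ ∪ C) Δ A)

Yes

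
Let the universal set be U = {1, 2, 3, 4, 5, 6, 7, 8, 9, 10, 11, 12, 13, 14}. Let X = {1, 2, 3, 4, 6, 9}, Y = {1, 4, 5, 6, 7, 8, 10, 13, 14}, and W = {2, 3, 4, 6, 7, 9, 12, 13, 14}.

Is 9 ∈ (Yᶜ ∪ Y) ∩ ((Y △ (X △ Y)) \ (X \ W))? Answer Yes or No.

Yes

9 ∉ Y, so 9 ∈ Yᶜ
9 ∈ Yᶜ and 9 ∉ Y, so 9 ∈ Yᶜ ∪ Y
9 ∈ X and 9 ∉ Y, so 9 ∈ X △ Y
9 ∉ Y and 9 ∈ (X △ Y), so 9 ∈ Y △ (X △ Y)
9 ∈ X and 9 ∈ W, so 9 ∉ X \ W
9 ∈ (Y △ (X △ Y)) and 9 ∉ (X \ W), so 9 ∈ (Y △ (X △ Y)) \ (X \ W)
9 ∈ (Yᶜ ∪ Y) and 9 ∈ ((Y △ (X △ Y)) \ (X \ W)), so 9 ∈ (Yᶜ ∪ Y) ∩ ((Y △ (X △ Y)) \ (X \ W))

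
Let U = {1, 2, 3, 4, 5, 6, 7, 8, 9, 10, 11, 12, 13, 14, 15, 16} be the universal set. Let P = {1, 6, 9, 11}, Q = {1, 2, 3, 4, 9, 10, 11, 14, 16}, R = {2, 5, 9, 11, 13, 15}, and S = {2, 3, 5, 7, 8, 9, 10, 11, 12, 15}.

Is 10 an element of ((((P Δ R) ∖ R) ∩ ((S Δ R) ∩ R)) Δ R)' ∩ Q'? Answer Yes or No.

No

10 ∉ P and 10 ∉ R, so 10 ∉ P Δ R
10 ∉ (P Δ R) and 10 ∉ R, so 10 ∉ (P Δ R) ∖ R
10 ∈ S and 10 ∉ R, so 10 ∈ S Δ R
10 ∈ (S Δ R) and 10 ∉ R, so 10 ∉ (S Δ R) ∩ R
10 ∉ ((P Δ R) ∖ R) and 10 ∉ ((S Δ R) ∩ R), so 10 ∉ ((P Δ R) ∖ R) ∩ ((S Δ R) ∩ R)
10 ∉ (((P Δ R) ∖ R) ∩ ((S Δ R) ∩ R)) and 10 ∉ R, so 10 ∉ (((P Δ R) ∖ R) ∩ ((S Δ R) ∩ R)) Δ R
10 ∈ ((((P Δ R) ∖ R) ∩ ((S Δ R) ∩ R)) Δ R)' since 10 ∉ ((((P Δ R) ∖ R) ∩ ((S Δ R) ∩ R)) Δ R)
10 ∈ Q, so 10 ∉ Q'
10 ∈ ((((P Δ R) ∖ R) ∩ ((S Δ R) ∩ R)) Δ R)' and 10 ∉ Q', so 10 ∉ ((((P Δ R) ∖ R) ∩ ((S Δ R) ∩ R)) Δ R)' ∩ Q'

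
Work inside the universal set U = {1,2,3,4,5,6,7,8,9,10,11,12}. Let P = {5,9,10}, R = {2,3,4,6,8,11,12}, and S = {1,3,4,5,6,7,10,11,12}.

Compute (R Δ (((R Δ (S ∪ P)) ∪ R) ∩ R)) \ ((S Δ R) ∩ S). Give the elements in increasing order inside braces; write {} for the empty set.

{}

S ∪ P = {1,3,4,5,6,7,9,10,11,12}
R Δ (S ∪ P) = {1,2,5,7,8,9,10}
(R Δ (S ∪ P)) ∪ R = {1,2,3,4,5,6,7,8,9,10,11,12}
((R Δ (S ∪ P)) ∪ R) ∩ R = {2,3,4,6,8,11,12}
R Δ (((R Δ (S ∪ P)) ∪ R) ∩ R) = {}
S Δ R = {1,2,5,7,8,10}
(S Δ R) ∩ S = {1,5,7,10}
(R Δ (((R Δ (S ∪ P)) ∪ R) ∩ R)) \ ((S Δ R) ∩ S) = {}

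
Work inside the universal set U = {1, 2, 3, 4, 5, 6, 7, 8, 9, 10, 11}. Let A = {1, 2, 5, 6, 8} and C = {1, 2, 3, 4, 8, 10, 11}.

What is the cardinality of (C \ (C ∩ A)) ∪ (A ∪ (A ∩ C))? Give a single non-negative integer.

C ∩ A = {1, 2, 8}
C \ (C ∩ A) = {3, 4, 10, 11}
A ∩ C = {1, 2, 8}
A ∪ (A ∩ C) = {1, 2, 5, 6, 8}
(C \ (C ∩ A)) ∪ (A ∪ (A ∩ C)) = {1, 2, 3, 4, 5, 6, 8, 10, 11}
|(C \ (C ∩ A)) ∪ (A ∪ (A ∩ C))| = 9

9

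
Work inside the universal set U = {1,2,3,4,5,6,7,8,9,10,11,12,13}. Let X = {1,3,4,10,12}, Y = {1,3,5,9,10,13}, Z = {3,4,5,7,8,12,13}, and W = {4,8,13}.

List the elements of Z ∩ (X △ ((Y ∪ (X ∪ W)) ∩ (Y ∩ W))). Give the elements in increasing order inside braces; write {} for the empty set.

X ∪ W = {1,3,4,8,10,12,13}
Y ∪ (X ∪ W) = {1,3,4,5,8,9,10,12,13}
Y ∩ W = {13}
(Y ∪ (X ∪ W)) ∩ (Y ∩ W) = {13}
X △ ((Y ∪ (X ∪ W)) ∩ (Y ∩ W)) = {1,3,4,10,12,13}
Z ∩ (X △ ((Y ∪ (X ∪ W)) ∩ (Y ∩ W))) = {3,4,12,13}

{3,4,12,13}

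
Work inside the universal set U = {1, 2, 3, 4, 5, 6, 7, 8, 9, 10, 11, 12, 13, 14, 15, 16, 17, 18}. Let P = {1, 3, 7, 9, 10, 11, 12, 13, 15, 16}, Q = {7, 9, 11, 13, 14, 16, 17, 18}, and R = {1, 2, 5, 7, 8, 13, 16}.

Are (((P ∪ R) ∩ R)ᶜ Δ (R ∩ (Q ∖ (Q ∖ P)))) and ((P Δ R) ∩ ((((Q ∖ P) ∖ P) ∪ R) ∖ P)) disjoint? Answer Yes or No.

Yes

P ∪ R = {1, 2, 3, 5, 7, 8, 9, 10, 11, 12, 13, 15, 16}
(P ∪ R) ∩ R = {1, 2, 5, 7, 8, 13, 16}
((P ∪ R) ∩ R)ᶜ = {3, 4, 6, 9, 10, 11, 12, 14, 15, 17, 18}
Q ∖ P = {14, 17, 18}
Q ∖ (Q ∖ P) = {7, 9, 11, 13, 16}
R ∩ (Q ∖ (Q ∖ P)) = {7, 13, 16}
((P ∪ R) ∩ R)ᶜ Δ (R ∩ (Q ∖ (Q ∖ P))) = {3, 4, 6, 7, 9, 10, 11, 12, 13, 14, 15, 16, 17, 18}
P Δ R = {2, 3, 5, 8, 9, 10, 11, 12, 15}
(Q ∖ P) ∖ P = {14, 17, 18}
((Q ∖ P) ∖ P) ∪ R = {1, 2, 5, 7, 8, 13, 14, 16, 17, 18}
(((Q ∖ P) ∖ P) ∪ R) ∖ P = {2, 5, 8, 14, 17, 18}
(P Δ R) ∩ ((((Q ∖ P) ∖ P) ∪ R) ∖ P) = {2, 5, 8}
{3, 4, 6, 7, 9, 10, 11, 12, 13, 14, 15, 16, 17, 18} and {2, 5, 8} share no elements.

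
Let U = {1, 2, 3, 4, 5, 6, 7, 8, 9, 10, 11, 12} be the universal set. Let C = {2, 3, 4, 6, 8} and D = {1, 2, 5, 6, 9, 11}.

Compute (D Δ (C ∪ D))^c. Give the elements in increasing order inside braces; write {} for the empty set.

{1, 2, 5, 6, 7, 9, 10, 11, 12}

C ∪ D = {1, 2, 3, 4, 5, 6, 8, 9, 11}
D Δ (C ∪ D) = {3, 4, 8}
(D Δ (C ∪ D))^c = {1, 2, 5, 6, 7, 9, 10, 11, 12}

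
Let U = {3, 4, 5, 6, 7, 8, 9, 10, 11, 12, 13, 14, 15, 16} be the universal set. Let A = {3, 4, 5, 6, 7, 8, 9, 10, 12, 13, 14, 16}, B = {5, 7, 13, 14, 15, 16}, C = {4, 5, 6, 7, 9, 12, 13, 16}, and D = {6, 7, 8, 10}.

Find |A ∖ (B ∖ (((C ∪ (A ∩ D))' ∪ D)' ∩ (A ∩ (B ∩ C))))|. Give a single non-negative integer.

10

A ∩ D = {6, 7, 8, 10}
C ∪ (A ∩ D) = {4, 5, 6, 7, 8, 9, 10, 12, 13, 16}
(C ∪ (A ∩ D))' = {3, 11, 14, 15}
(C ∪ (A ∩ D))' ∪ D = {3, 6, 7, 8, 10, 11, 14, 15}
((C ∪ (A ∩ D))' ∪ D)' = {4, 5, 9, 12, 13, 16}
B ∩ C = {5, 7, 13, 16}
A ∩ (B ∩ C) = {5, 7, 13, 16}
((C ∪ (A ∩ D))' ∪ D)' ∩ (A ∩ (B ∩ C)) = {5, 13, 16}
B ∖ (((C ∪ (A ∩ D))' ∪ D)' ∩ (A ∩ (B ∩ C))) = {7, 14, 15}
A ∖ (B ∖ (((C ∪ (A ∩ D))' ∪ D)' ∩ (A ∩ (B ∩ C)))) = {3, 4, 5, 6, 8, 9, 10, 12, 13, 16}
|A ∖ (B ∖ (((C ∪ (A ∩ D))' ∪ D)' ∩ (A ∩ (B ∩ C))))| = 10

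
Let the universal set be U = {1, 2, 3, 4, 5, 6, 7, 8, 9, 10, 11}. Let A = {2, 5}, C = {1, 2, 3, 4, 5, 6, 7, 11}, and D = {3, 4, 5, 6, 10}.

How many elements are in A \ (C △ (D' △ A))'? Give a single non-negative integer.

1

D' = {1, 2, 7, 8, 9, 11}
D' △ A = {1, 5, 7, 8, 9, 11}
C △ (D' △ A) = {2, 3, 4, 6, 8, 9}
(C △ (D' △ A))' = {1, 5, 7, 10, 11}
A \ (C △ (D' △ A))' = {2}
|A \ (C △ (D' △ A))'| = 1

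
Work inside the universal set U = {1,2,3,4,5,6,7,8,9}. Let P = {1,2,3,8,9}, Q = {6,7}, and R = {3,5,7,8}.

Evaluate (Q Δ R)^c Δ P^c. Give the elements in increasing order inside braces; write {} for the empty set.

{1,2,5,6,9}

Q Δ R = {3,5,6,8}
(Q Δ R)^c = {1,2,4,7,9}
P^c = {4,5,6,7}
(Q Δ R)^c Δ P^c = {1,2,5,6,9}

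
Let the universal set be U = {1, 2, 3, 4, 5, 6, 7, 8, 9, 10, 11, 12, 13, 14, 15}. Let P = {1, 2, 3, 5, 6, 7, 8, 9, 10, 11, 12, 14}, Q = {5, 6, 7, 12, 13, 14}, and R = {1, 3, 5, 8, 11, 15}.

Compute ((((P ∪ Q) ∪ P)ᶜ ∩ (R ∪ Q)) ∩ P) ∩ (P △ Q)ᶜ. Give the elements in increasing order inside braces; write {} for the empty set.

{}

P ∪ Q = {1, 2, 3, 5, 6, 7, 8, 9, 10, 11, 12, 13, 14}
(P ∪ Q) ∪ P = {1, 2, 3, 5, 6, 7, 8, 9, 10, 11, 12, 13, 14}
((P ∪ Q) ∪ P)ᶜ = {4, 15}
R ∪ Q = {1, 3, 5, 6, 7, 8, 11, 12, 13, 14, 15}
((P ∪ Q) ∪ P)ᶜ ∩ (R ∪ Q) = {15}
(((P ∪ Q) ∪ P)ᶜ ∩ (R ∪ Q)) ∩ P = {}
P △ Q = {1, 2, 3, 8, 9, 10, 11, 13}
(P △ Q)ᶜ = {4, 5, 6, 7, 12, 14, 15}
((((P ∪ Q) ∪ P)ᶜ ∩ (R ∪ Q)) ∩ P) ∩ (P △ Q)ᶜ = {}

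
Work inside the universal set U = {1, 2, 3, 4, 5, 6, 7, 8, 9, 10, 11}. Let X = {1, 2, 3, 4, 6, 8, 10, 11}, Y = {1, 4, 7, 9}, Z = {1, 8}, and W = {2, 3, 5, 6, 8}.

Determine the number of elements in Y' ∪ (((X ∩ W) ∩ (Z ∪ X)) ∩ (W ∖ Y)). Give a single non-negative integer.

7

Y' = {2, 3, 5, 6, 8, 10, 11}
X ∩ W = {2, 3, 6, 8}
Z ∪ X = {1, 2, 3, 4, 6, 8, 10, 11}
(X ∩ W) ∩ (Z ∪ X) = {2, 3, 6, 8}
W ∖ Y = {2, 3, 5, 6, 8}
((X ∩ W) ∩ (Z ∪ X)) ∩ (W ∖ Y) = {2, 3, 6, 8}
Y' ∪ (((X ∩ W) ∩ (Z ∪ X)) ∩ (W ∖ Y)) = {2, 3, 5, 6, 8, 10, 11}
|Y' ∪ (((X ∩ W) ∩ (Z ∪ X)) ∩ (W ∖ Y))| = 7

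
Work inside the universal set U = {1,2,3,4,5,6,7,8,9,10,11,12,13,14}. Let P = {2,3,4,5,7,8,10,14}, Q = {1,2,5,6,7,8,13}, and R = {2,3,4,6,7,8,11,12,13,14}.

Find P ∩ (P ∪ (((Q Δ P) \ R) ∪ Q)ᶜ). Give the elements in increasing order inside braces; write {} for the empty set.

Q Δ P = {1,3,4,6,10,13,14}
(Q Δ P) \ R = {1,10}
((Q Δ P) \ R) ∪ Q = {1,2,5,6,7,8,10,13}
(((Q Δ P) \ R) ∪ Q)ᶜ = {3,4,9,11,12,14}
P ∪ (((Q Δ P) \ R) ∪ Q)ᶜ = {2,3,4,5,7,8,9,10,11,12,14}
P ∩ (P ∪ (((Q Δ P) \ R) ∪ Q)ᶜ) = {2,3,4,5,7,8,10,14}

{2,3,4,5,7,8,10,14}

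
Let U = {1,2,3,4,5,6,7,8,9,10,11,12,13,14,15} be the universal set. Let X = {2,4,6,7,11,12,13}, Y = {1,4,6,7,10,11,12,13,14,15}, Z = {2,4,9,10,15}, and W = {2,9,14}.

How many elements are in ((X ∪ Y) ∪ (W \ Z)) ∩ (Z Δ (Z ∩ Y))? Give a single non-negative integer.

X ∪ Y = {1,2,4,6,7,10,11,12,13,14,15}
W \ Z = {14}
(X ∪ Y) ∪ (W \ Z) = {1,2,4,6,7,10,11,12,13,14,15}
Z ∩ Y = {4,10,15}
Z Δ (Z ∩ Y) = {2,9}
((X ∪ Y) ∪ (W \ Z)) ∩ (Z Δ (Z ∩ Y)) = {2}
|((X ∪ Y) ∪ (W \ Z)) ∩ (Z Δ (Z ∩ Y))| = 1

1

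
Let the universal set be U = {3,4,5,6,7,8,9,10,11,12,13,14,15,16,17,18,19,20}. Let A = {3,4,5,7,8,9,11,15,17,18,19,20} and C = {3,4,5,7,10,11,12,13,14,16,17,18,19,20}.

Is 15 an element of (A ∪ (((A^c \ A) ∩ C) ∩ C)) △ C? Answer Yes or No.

Yes

15 ∈ A, so 15 ∉ A^c
15 ∉ A^c and 15 ∈ A, so 15 ∉ A^c \ A
15 ∉ (A^c \ A) and 15 ∉ C, so 15 ∉ (A^c \ A) ∩ C
15 ∉ ((A^c \ A) ∩ C) and 15 ∉ C, so 15 ∉ ((A^c \ A) ∩ C) ∩ C
15 ∈ A and 15 ∉ (((A^c \ A) ∩ C) ∩ C), so 15 ∈ A ∪ (((A^c \ A) ∩ C) ∩ C)
15 ∈ (A ∪ (((A^c \ A) ∩ C) ∩ C)) and 15 ∉ C, so 15 ∈ (A ∪ (((A^c \ A) ∩ C) ∩ C)) △ C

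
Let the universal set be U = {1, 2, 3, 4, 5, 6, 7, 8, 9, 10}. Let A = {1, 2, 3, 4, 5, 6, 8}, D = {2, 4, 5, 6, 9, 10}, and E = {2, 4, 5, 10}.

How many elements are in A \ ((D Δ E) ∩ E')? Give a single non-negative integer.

6

D Δ E = {6, 9}
E' = {1, 3, 6, 7, 8, 9}
(D Δ E) ∩ E' = {6, 9}
A \ ((D Δ E) ∩ E') = {1, 2, 3, 4, 5, 8}
|A \ ((D Δ E) ∩ E')| = 6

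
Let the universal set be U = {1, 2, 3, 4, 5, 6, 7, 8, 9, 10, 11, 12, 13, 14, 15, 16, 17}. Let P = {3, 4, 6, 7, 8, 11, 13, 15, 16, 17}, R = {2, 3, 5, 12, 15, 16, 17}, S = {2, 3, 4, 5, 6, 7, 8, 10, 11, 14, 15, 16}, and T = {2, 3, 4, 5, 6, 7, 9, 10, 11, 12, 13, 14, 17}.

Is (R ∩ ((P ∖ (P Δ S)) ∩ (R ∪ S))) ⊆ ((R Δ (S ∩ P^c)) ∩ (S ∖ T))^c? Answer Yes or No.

No

P Δ S = {2, 5, 10, 13, 14, 17}
P ∖ (P Δ S) = {3, 4, 6, 7, 8, 11, 15, 16}
R ∪ S = {2, 3, 4, 5, 6, 7, 8, 10, 11, 12, 14, 15, 16, 17}
(P ∖ (P Δ S)) ∩ (R ∪ S) = {3, 4, 6, 7, 8, 11, 15, 16}
R ∩ ((P ∖ (P Δ S)) ∩ (R ∪ S)) = {3, 15, 16}
P^c = {1, 2, 5, 9, 10, 12, 14}
S ∩ P^c = {2, 5, 10, 14}
R Δ (S ∩ P^c) = {3, 10, 12, 14, 15, 16, 17}
S ∖ T = {8, 15, 16}
(R Δ (S ∩ P^c)) ∩ (S ∖ T) = {15, 16}
((R Δ (S ∩ P^c)) ∩ (S ∖ T))^c = {1, 2, 3, 4, 5, 6, 7, 8, 9, 10, 11, 12, 13, 14, 17}
15 ∈ R ∩ ((P ∖ (P Δ S)) ∩ (R ∪ S)) but 15 ∉ ((R Δ (S ∩ P^c)) ∩ (S ∖ T))^c, so the inclusion fails.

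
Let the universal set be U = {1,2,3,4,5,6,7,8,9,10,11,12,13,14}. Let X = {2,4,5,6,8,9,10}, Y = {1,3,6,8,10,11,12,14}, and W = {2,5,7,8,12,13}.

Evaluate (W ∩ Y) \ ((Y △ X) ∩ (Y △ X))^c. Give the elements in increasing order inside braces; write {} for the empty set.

W ∩ Y = {8,12}
Y △ X = {1,2,3,4,5,9,11,12,14}
(Y △ X) ∩ (Y △ X) = {1,2,3,4,5,9,11,12,14}
((Y △ X) ∩ (Y △ X))^c = {6,7,8,10,13}
(W ∩ Y) \ ((Y △ X) ∩ (Y △ X))^c = {12}

{12}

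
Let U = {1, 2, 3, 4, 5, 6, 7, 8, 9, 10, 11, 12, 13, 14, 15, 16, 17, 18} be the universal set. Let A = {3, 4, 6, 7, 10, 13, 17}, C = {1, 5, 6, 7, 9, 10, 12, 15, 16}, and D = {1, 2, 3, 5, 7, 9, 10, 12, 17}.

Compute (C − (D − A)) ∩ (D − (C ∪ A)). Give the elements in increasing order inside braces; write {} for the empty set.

{}

D − A = {1, 2, 5, 9, 12}
C − (D − A) = {6, 7, 10, 15, 16}
C ∪ A = {1, 3, 4, 5, 6, 7, 9, 10, 12, 13, 15, 16, 17}
D − (C ∪ A) = {2}
(C − (D − A)) ∩ (D − (C ∪ A)) = {}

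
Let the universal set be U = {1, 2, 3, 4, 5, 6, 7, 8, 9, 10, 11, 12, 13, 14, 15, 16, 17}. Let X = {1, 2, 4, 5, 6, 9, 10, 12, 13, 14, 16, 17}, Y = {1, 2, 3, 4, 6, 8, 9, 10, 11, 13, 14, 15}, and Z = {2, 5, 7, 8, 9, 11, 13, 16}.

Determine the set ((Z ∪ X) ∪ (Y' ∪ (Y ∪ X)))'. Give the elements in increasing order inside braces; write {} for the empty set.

{}

Z ∪ X = {1, 2, 4, 5, 6, 7, 8, 9, 10, 11, 12, 13, 14, 16, 17}
Y' = {5, 7, 12, 16, 17}
Y ∪ X = {1, 2, 3, 4, 5, 6, 8, 9, 10, 11, 12, 13, 14, 15, 16, 17}
Y' ∪ (Y ∪ X) = {1, 2, 3, 4, 5, 6, 7, 8, 9, 10, 11, 12, 13, 14, 15, 16, 17}
(Z ∪ X) ∪ (Y' ∪ (Y ∪ X)) = {1, 2, 3, 4, 5, 6, 7, 8, 9, 10, 11, 12, 13, 14, 15, 16, 17}
((Z ∪ X) ∪ (Y' ∪ (Y ∪ X)))' = {}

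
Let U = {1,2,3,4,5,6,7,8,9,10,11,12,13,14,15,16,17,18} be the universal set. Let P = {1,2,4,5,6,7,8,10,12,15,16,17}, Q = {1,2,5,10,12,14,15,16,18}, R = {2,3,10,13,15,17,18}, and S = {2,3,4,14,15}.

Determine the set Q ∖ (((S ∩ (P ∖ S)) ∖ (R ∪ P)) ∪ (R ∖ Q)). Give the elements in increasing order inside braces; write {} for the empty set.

{1,2,5,10,12,14,15,16,18}

P ∖ S = {1,5,6,7,8,10,12,16,17}
S ∩ (P ∖ S) = {}
R ∪ P = {1,2,3,4,5,6,7,8,10,12,13,15,16,17,18}
(S ∩ (P ∖ S)) ∖ (R ∪ P) = {}
R ∖ Q = {3,13,17}
((S ∩ (P ∖ S)) ∖ (R ∪ P)) ∪ (R ∖ Q) = {3,13,17}
Q ∖ (((S ∩ (P ∖ S)) ∖ (R ∪ P)) ∪ (R ∖ Q)) = {1,2,5,10,12,14,15,16,18}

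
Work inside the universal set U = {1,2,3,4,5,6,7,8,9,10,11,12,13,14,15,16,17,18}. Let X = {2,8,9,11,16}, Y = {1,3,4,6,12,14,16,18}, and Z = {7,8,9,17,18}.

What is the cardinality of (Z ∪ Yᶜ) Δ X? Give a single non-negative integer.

8

Yᶜ = {2,5,7,8,9,10,11,13,15,17}
Z ∪ Yᶜ = {2,5,7,8,9,10,11,13,15,17,18}
(Z ∪ Yᶜ) Δ X = {5,7,10,13,15,16,17,18}
|(Z ∪ Yᶜ) Δ X| = 8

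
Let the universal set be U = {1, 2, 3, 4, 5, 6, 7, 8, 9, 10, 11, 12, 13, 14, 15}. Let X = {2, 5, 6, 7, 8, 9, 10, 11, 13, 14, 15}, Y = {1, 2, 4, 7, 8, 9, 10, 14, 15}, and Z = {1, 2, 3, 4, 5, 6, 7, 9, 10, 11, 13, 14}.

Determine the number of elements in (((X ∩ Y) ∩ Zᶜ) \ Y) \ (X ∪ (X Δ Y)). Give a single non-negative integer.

0

X ∩ Y = {2, 7, 8, 9, 10, 14, 15}
Zᶜ = {8, 12, 15}
(X ∩ Y) ∩ Zᶜ = {8, 15}
((X ∩ Y) ∩ Zᶜ) \ Y = {}
X Δ Y = {1, 4, 5, 6, 11, 13}
X ∪ (X Δ Y) = {1, 2, 4, 5, 6, 7, 8, 9, 10, 11, 13, 14, 15}
(((X ∩ Y) ∩ Zᶜ) \ Y) \ (X ∪ (X Δ Y)) = {}
|(((X ∩ Y) ∩ Zᶜ) \ Y) \ (X ∪ (X Δ Y))| = 0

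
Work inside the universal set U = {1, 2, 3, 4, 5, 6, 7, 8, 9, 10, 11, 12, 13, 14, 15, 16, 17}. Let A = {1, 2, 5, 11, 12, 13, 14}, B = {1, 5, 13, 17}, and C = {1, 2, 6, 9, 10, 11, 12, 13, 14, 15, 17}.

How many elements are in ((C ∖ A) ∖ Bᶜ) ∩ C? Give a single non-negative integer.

1

C ∖ A = {6, 9, 10, 15, 17}
Bᶜ = {2, 3, 4, 6, 7, 8, 9, 10, 11, 12, 14, 15, 16}
(C ∖ A) ∖ Bᶜ = {17}
((C ∖ A) ∖ Bᶜ) ∩ C = {17}
|((C ∖ A) ∖ Bᶜ) ∩ C| = 1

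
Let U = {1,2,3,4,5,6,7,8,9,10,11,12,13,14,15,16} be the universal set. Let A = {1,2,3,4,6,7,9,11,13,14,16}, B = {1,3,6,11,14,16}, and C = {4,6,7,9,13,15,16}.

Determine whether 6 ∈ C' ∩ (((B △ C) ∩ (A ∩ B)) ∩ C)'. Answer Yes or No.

No

6 ∈ C, so 6 ∉ C'
6 ∈ B and 6 ∈ C, so 6 ∉ B △ C
6 ∈ A and 6 ∈ B, so 6 ∈ A ∩ B
6 ∉ (B △ C) and 6 ∈ (A ∩ B), so 6 ∉ (B △ C) ∩ (A ∩ B)
6 ∉ ((B △ C) ∩ (A ∩ B)) and 6 ∈ C, so 6 ∉ ((B △ C) ∩ (A ∩ B)) ∩ C
6 ∈ (((B △ C) ∩ (A ∩ B)) ∩ C)' since 6 ∉ (((B △ C) ∩ (A ∩ B)) ∩ C)
6 ∉ C' and 6 ∈ (((B △ C) ∩ (A ∩ B)) ∩ C)', so 6 ∉ C' ∩ (((B △ C) ∩ (A ∩ B)) ∩ C)'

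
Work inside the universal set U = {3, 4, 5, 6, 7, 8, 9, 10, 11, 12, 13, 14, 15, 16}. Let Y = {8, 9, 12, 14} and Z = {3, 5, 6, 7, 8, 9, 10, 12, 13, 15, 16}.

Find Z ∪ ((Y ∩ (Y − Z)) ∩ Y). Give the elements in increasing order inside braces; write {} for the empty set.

{3, 5, 6, 7, 8, 9, 10, 12, 13, 14, 15, 16}

Y − Z = {14}
Y ∩ (Y − Z) = {14}
(Y ∩ (Y − Z)) ∩ Y = {14}
Z ∪ ((Y ∩ (Y − Z)) ∩ Y) = {3, 5, 6, 7, 8, 9, 10, 12, 13, 14, 15, 16}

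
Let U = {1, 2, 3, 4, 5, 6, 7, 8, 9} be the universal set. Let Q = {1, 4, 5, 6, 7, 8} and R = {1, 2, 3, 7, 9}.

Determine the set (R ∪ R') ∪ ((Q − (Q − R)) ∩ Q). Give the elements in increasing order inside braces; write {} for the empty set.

{1, 2, 3, 4, 5, 6, 7, 8, 9}

R' = {4, 5, 6, 8}
R ∪ R' = {1, 2, 3, 4, 5, 6, 7, 8, 9}
Q − R = {4, 5, 6, 8}
Q − (Q − R) = {1, 7}
(Q − (Q − R)) ∩ Q = {1, 7}
(R ∪ R') ∪ ((Q − (Q − R)) ∩ Q) = {1, 2, 3, 4, 5, 6, 7, 8, 9}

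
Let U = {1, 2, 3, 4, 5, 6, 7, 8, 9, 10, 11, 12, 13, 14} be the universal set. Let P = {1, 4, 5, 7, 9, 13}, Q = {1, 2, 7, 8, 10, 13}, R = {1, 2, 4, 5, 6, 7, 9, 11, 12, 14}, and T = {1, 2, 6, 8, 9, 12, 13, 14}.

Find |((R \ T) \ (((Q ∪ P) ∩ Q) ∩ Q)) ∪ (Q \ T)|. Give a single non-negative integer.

R \ T = {4, 5, 7, 11}
Q ∪ P = {1, 2, 4, 5, 7, 8, 9, 10, 13}
(Q ∪ P) ∩ Q = {1, 2, 7, 8, 10, 13}
((Q ∪ P) ∩ Q) ∩ Q = {1, 2, 7, 8, 10, 13}
(R \ T) \ (((Q ∪ P) ∩ Q) ∩ Q) = {4, 5, 11}
Q \ T = {7, 10}
((R \ T) \ (((Q ∪ P) ∩ Q) ∩ Q)) ∪ (Q \ T) = {4, 5, 7, 10, 11}
|((R \ T) \ (((Q ∪ P) ∩ Q) ∩ Q)) ∪ (Q \ T)| = 5

5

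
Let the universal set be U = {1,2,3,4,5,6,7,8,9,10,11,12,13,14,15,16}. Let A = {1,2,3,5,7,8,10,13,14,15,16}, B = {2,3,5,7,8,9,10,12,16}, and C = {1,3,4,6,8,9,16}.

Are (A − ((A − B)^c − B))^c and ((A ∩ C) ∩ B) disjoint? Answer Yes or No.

Yes

A − B = {1,13,14,15}
(A − B)^c = {2,3,4,5,6,7,8,9,10,11,12,16}
(A − B)^c − B = {4,6,11}
A − ((A − B)^c − B) = {1,2,3,5,7,8,10,13,14,15,16}
(A − ((A − B)^c − B))^c = {4,6,9,11,12}
A ∩ C = {1,3,8,16}
(A ∩ C) ∩ B = {3,8,16}
{4,6,9,11,12} and {3,8,16} share no elements.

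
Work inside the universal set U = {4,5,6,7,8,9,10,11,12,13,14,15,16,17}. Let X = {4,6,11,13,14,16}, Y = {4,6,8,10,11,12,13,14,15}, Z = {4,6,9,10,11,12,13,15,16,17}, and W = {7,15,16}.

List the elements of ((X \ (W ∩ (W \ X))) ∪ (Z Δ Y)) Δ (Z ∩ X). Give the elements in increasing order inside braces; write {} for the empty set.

W \ X = {7,15}
W ∩ (W \ X) = {7,15}
X \ (W ∩ (W \ X)) = {4,6,11,13,14,16}
Z Δ Y = {8,9,14,16,17}
(X \ (W ∩ (W \ X))) ∪ (Z Δ Y) = {4,6,8,9,11,13,14,16,17}
Z ∩ X = {4,6,11,13,16}
((X \ (W ∩ (W \ X))) ∪ (Z Δ Y)) Δ (Z ∩ X) = {8,9,14,17}

{8,9,14,17}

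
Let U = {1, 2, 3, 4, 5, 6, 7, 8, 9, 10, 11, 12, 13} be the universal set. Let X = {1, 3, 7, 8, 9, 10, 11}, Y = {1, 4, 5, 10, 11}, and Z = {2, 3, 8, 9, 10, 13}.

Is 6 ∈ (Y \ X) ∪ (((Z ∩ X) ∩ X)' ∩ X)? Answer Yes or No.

No

6 ∉ Y and 6 ∉ X, so 6 ∉ Y \ X
6 ∉ Z and 6 ∉ X, so 6 ∉ Z ∩ X
6 ∉ (Z ∩ X) and 6 ∉ X, so 6 ∉ (Z ∩ X) ∩ X
6 ∈ ((Z ∩ X) ∩ X)' since 6 ∉ ((Z ∩ X) ∩ X)
6 ∈ ((Z ∩ X) ∩ X)' and 6 ∉ X, so 6 ∉ ((Z ∩ X) ∩ X)' ∩ X
6 ∉ (Y \ X) and 6 ∉ (((Z ∩ X) ∩ X)' ∩ X), so 6 ∉ (Y \ X) ∪ (((Z ∩ X) ∩ X)' ∩ X)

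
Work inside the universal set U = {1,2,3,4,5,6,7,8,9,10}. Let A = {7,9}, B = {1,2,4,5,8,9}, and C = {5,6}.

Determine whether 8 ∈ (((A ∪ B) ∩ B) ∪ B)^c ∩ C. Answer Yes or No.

No

8 ∉ A and 8 ∈ B, so 8 ∈ A ∪ B
8 ∈ (A ∪ B) and 8 ∈ B, so 8 ∈ (A ∪ B) ∩ B
8 ∈ ((A ∪ B) ∩ B) and 8 ∈ B, so 8 ∈ ((A ∪ B) ∩ B) ∪ B
8 ∉ (((A ∪ B) ∩ B) ∪ B)^c since 8 ∈ (((A ∪ B) ∩ B) ∪ B)
8 ∉ (((A ∪ B) ∩ B) ∪ B)^c and 8 ∉ C, so 8 ∉ (((A ∪ B) ∩ B) ∪ B)^c ∩ C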